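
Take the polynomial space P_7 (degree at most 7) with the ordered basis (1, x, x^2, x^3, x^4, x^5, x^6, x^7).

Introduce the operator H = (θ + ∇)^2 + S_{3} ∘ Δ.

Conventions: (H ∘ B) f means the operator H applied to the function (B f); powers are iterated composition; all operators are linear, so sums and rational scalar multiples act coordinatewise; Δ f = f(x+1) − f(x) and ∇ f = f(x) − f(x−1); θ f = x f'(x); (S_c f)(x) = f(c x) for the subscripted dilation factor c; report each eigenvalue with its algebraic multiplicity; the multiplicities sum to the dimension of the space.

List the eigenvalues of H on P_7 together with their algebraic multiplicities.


image of 1: 0
image of x: x + 2
image of x^2: 4x^2 + 12x + 1
image of x^3: 9x^3 + 42x^2 + 3x - 2
image of x^4: 16x^4 + 136x^3 + 30x^2 + 8x + 11
image of x^5: 25x^5 + 450x^4 + 210x^3 + 100x^2 + 55x - 24
image of x^6: 36x^6 + 1524x^5 + 1095x^4 + 600x^3 + 225x^2 - 120x + 57
image of x^7: 49x^7 + 5194x^6 + 4893x^5 + 3010x^4 + 1085x^3 - 252x^2 + 399x - 118
the matrix is upper triangular; its diagonal is (0, 1, 4, 9, 16, 25, 36, 49)
for a triangular matrix the eigenvalues are the diagonal entries, with algebraic multiplicity their repetition count

λ = 0 (multiplicity 1), λ = 1 (multiplicity 1), λ = 4 (multiplicity 1), λ = 9 (multiplicity 1), λ = 16 (multiplicity 1), λ = 25 (multiplicity 1), λ = 36 (multiplicity 1), λ = 49 (multiplicity 1)


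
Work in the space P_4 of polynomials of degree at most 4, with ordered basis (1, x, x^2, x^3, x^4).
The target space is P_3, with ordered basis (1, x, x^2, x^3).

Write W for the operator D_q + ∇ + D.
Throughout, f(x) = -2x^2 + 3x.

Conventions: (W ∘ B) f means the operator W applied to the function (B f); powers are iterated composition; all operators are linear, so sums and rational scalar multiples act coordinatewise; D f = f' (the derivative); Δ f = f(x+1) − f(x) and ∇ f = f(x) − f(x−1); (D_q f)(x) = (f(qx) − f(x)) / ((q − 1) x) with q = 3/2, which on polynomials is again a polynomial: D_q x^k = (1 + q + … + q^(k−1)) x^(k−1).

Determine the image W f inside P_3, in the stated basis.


D_q f = -5x + 3
∇ f = -4x + 5
D f = -4x + 3
(D_q + ∇ + D) f = -13x + 11

g(x) = -13x + 11


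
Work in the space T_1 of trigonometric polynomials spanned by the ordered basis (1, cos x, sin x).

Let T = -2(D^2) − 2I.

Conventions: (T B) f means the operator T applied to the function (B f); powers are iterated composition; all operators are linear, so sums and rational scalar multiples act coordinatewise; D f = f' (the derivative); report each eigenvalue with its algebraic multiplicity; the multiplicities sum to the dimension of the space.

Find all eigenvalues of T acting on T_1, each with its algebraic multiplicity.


image of 1: -2
image of cos x: 0
image of sin x: 0
the matrix is diagonal; its diagonal is (-2, 0, 0)
for a triangular matrix the eigenvalues are the diagonal entries, with algebraic multiplicity their repetition count

λ = -2 (multiplicity 1), λ = 0 (multiplicity 2)


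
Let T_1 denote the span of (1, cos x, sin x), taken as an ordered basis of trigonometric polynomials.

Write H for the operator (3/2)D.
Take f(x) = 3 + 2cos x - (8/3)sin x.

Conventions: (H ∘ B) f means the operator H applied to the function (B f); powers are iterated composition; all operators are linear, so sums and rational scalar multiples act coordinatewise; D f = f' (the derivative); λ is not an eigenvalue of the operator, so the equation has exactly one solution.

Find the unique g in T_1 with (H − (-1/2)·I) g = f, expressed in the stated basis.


write g with unknown coordinates in the stated basis and equate coefficients in (H − (-1/2)·I) g = f
solving from the highest basis element down gives g = 6 + 2cos x + (2/3)sin x
check: H g = cos x - 3sin x
so H g − (-1/2)·g = 3 + 2cos x - (8/3)sin x = f ✓

the image equals g(x) = 6 + 2cos x + (2/3)sin x


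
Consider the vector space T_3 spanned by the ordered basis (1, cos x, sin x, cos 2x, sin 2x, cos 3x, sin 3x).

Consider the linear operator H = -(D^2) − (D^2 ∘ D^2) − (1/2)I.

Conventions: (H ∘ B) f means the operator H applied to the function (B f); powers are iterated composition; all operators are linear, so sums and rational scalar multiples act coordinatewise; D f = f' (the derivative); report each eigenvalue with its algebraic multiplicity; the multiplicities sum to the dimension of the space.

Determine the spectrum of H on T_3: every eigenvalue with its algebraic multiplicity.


image of 1: -1/2
image of cos x: -(1/2)cos x
image of sin x: -(1/2)sin x
image of cos 2x: -(25/2)cos 2x
image of sin 2x: -(25/2)sin 2x
image of cos 3x: -(145/2)cos 3x
image of sin 3x: -(145/2)sin 3x
the matrix is diagonal; its diagonal is (-1/2, -1/2, -1/2, -25/2, -25/2, -145/2, -145/2)
for a triangular matrix the eigenvalues are the diagonal entries, with algebraic multiplicity their repetition count

λ = -145/2 (multiplicity 2), λ = -25/2 (multiplicity 2), λ = -1/2 (multiplicity 3)


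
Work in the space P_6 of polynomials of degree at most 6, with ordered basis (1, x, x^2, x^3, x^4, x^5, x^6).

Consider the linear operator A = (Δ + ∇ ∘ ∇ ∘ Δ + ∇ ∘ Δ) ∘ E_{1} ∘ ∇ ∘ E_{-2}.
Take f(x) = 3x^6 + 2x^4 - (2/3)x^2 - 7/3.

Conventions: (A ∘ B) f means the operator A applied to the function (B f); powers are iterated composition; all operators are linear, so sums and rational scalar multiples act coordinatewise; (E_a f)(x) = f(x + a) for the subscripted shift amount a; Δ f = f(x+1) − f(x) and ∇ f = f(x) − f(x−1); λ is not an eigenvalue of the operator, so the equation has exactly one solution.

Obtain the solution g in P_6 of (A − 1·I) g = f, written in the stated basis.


the image equals g(x) = -3x^6 - 92x^4 - (3580/3)x^2 + 2160x - 17443/3

write g with unknown coordinates in the stated basis and equate coefficients in (A − 1·I) g = f
solving from the highest basis element down gives g = -3x^6 - 92x^4 - (3580/3)x^2 + 2160x - 17443/3
check: A g = -90x^4 - 1194x^2 + 2160x - 17450/3
so A g − 1·g = 3x^6 + 2x^4 - (2/3)x^2 - 7/3 = f ✓


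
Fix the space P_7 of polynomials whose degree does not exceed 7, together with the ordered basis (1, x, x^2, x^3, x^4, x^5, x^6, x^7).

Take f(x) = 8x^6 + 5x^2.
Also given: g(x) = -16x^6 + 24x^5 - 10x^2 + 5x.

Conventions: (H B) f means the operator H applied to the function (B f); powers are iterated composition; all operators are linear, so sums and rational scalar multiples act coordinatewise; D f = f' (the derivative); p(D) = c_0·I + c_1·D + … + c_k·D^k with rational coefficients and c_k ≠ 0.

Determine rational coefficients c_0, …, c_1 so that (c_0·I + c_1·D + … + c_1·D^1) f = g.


D^0 f = 8x^6 + 5x^2
D^1 f = 48x^5 + 10x
matching coefficients of g against c_0 f + c_1 Df + … from the top degree down determines the c_i
solution: c_0 = -2, c_1 = 1/2

c_0 = -2, c_1 = 1/2


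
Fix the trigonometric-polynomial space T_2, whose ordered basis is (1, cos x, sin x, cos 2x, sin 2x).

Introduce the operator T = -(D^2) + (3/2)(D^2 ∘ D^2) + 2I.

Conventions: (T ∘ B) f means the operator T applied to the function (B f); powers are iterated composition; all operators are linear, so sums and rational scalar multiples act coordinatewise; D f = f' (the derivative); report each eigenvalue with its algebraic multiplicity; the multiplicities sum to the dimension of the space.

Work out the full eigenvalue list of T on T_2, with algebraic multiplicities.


image of 1: 2
image of cos x: (9/2)cos x
image of sin x: (9/2)sin x
image of cos 2x: 30cos 2x
image of sin 2x: 30sin 2x
the matrix is diagonal; its diagonal is (2, 9/2, 9/2, 30, 30)
for a triangular matrix the eigenvalues are the diagonal entries, with algebraic multiplicity their repetition count

λ = 2 (multiplicity 1), λ = 9/2 (multiplicity 2), λ = 30 (multiplicity 2)


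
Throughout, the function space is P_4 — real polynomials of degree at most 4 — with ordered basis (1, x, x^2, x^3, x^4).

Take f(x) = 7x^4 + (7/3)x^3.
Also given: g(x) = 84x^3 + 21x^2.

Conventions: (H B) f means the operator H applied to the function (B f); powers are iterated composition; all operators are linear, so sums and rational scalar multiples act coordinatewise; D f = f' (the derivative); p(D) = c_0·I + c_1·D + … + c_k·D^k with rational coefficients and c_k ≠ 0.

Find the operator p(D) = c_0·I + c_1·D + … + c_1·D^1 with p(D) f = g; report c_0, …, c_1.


D^0 f = 7x^4 + (7/3)x^3
D^1 f = 28x^3 + 7x^2
matching coefficients of g against c_0 f + c_1 Df + … from the top degree down determines the c_i
solution: c_0 = 0, c_1 = 3

p(D) = 3·D, i.e. c_0 = 0, c_1 = 3


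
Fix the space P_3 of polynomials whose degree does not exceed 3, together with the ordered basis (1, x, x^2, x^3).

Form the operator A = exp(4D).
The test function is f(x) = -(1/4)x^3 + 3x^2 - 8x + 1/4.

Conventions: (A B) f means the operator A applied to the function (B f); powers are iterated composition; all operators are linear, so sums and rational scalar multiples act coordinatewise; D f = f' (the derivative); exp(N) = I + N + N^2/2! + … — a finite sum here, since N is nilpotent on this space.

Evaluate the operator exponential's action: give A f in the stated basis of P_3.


order-1 term: -3x^2 + 24x - 32
order-2 term: -12x + 48
order-3 term: -16
the series for exp(4D) f terminates at order 3
exp(4D) f = -(1/4)x^3 + 4x + 1/4

the image equals g(x) = -(1/4)x^3 + 4x + 1/4


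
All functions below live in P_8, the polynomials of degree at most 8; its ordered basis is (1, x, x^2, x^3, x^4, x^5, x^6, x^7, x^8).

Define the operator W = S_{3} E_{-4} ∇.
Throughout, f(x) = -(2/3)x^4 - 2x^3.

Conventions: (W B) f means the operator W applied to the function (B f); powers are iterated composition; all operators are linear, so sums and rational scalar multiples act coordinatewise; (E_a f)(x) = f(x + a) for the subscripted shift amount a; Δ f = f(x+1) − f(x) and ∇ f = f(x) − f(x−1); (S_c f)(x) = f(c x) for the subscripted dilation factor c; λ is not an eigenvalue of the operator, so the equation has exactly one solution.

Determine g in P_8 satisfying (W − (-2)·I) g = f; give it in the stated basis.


write g with unknown coordinates in the stated basis and equate coefficients in (W − (-2)·I) g = f
solving from the highest basis element down gives g = -(1/3)x^4 + 17x^3 - (621/2)x^2 + 1742x - 11393/4
check: W g = -36x^3 + 621x^2 - 3484x + 11393/2
so W g − (-2)·g = -(2/3)x^4 - 2x^3 = f ✓

g(x) = -(1/3)x^4 + 17x^3 - (621/2)x^2 + 1742x - 11393/4


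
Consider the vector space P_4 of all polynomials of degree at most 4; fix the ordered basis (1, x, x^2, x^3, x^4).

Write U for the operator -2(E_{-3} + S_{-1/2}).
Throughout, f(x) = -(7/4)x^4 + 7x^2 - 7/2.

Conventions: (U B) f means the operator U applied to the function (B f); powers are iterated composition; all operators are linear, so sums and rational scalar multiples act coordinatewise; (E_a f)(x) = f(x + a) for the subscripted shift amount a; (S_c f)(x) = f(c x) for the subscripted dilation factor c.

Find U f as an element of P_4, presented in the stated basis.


E_{-3} f = -(7/4)x^4 + 21x^3 - (175/2)x^2 + 147x - 329/4
S_{-1/2} f = -(7/64)x^4 + (7/4)x^2 - 7/2
(E_{-3} + S_{-1/2}) f = -(119/64)x^4 + 21x^3 - (343/4)x^2 + 147x - 343/4
(-2(E_{-3} + S_{-1/2})) f = (119/32)x^4 - 42x^3 + (343/2)x^2 - 294x + 343/2

the image equals g(x) = (119/32)x^4 - 42x^3 + (343/2)x^2 - 294x + 343/2


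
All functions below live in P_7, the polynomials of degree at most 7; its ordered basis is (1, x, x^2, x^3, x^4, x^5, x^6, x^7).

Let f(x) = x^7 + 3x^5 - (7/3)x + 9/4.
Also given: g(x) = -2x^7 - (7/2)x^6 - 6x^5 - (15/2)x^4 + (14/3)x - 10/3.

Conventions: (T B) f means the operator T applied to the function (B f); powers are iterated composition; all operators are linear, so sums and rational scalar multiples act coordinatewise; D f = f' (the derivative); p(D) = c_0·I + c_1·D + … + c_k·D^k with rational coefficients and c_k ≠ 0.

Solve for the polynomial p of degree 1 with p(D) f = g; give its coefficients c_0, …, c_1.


D^0 f = x^7 + 3x^5 - (7/3)x + 9/4
D^1 f = 7x^6 + 15x^4 - 7/3
matching coefficients of g against c_0 f + c_1 Df + … from the top degree down determines the c_i
solution: c_0 = -2, c_1 = -1/2

c_0 = -2, c_1 = -1/2


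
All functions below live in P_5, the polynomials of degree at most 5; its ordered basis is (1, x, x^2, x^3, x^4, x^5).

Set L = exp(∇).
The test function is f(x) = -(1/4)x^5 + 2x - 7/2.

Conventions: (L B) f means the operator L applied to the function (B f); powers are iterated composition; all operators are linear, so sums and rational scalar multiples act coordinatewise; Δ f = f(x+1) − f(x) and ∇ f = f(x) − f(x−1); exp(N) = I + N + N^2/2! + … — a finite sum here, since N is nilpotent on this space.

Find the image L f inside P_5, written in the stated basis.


order-1 term: -(5/4)x^4 + (5/2)x^3 - (5/2)x^2 + (5/4)x + 7/4
order-2 term: -(5/2)x^3 + (15/2)x^2 - (35/4)x + 15/4
order-3 term: -(5/2)x^2 + (15/2)x - 25/4
order-4 term: -(5/4)x + 5/2
order-5 term: -1/4
the series for exp(∇) f terminates at order 5
exp(∇) f = -(1/4)x^5 - (5/4)x^4 + (5/2)x^2 + (3/4)x - 2

the result is g(x) = -(1/4)x^5 - (5/4)x^4 + (5/2)x^2 + (3/4)x - 2


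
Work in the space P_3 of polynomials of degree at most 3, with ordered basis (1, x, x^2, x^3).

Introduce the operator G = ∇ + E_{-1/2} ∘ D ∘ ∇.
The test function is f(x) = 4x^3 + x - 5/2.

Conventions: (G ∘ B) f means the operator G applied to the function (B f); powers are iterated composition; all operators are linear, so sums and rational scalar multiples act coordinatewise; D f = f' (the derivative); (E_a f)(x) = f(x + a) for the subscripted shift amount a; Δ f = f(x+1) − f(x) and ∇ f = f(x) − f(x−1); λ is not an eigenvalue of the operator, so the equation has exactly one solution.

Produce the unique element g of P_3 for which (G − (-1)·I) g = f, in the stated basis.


write g with unknown coordinates in the stated basis and equate coefficients in (G − (-1)·I) g = f
solving from the highest basis element down gives g = 4x^3 - 12x^2 + 13x + 33/2
check: G g = 12x^2 - 12x - 19
so G g − (-1)·g = 4x^3 + x - 5/2 = f ✓

the image equals g(x) = 4x^3 - 12x^2 + 13x + 33/2


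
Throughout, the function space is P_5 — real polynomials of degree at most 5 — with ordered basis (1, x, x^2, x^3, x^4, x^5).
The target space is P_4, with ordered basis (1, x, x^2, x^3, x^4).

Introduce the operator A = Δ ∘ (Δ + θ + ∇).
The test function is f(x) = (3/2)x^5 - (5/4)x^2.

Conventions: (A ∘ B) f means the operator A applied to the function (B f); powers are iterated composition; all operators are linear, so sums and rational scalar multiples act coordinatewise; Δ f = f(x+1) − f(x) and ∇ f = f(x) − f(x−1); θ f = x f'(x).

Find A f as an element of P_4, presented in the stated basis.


the result is g(x) = (75/2)x^4 + 135x^3 + 165x^2 + (305/2)x + 45

Δ f = (15/2)x^4 + 15x^3 + 15x^2 + 5x + 1/4
θ f = (15/2)x^5 - (5/2)x^2
∇ f = (15/2)x^4 - 15x^3 + 15x^2 - 10x + 11/4
(Δ + θ + ∇) f = (15/2)x^5 + 15x^4 + (55/2)x^2 - 5x + 3
Δ (Δ + θ + ∇) f = (75/2)x^4 + 135x^3 + 165x^2 + (305/2)x + 45


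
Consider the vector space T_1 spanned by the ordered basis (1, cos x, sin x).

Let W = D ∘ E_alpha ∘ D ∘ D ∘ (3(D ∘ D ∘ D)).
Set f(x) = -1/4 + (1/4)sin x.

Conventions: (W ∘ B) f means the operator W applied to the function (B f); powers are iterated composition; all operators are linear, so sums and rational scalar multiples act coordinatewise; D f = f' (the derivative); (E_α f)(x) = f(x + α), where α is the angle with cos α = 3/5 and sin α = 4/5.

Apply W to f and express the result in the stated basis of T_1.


the image equals g(x) = -(3/5)cos x - (9/20)sin x

D f = (1/4)cos x
D D f = -(1/4)sin x
D D D f = -(1/4)cos x
(3(D ∘ D ∘ D)) f = -(3/4)cos x
D (3(D ∘ D ∘ D)) f = (3/4)sin x
D D (3(D ∘ D ∘ D)) f = (3/4)cos x
E_alpha (D ∘ D) (3(D ∘ D ∘ D)) f = (9/20)cos x - (3/5)sin x
D E_alpha (D ∘ D) (3(D ∘ D ∘ D)) f = -(3/5)cos x - (9/20)sin x


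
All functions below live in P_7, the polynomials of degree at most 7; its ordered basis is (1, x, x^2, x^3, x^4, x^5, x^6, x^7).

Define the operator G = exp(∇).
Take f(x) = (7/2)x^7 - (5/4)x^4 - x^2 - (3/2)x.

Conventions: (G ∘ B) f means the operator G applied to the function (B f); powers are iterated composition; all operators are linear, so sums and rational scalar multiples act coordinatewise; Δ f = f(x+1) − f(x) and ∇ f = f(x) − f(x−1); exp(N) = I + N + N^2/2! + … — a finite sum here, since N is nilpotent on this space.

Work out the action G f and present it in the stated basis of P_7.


the result is g(x) = (7/2)x^7 + (49/2)x^6 - (495/4)x^4 + (235/2)x^3 + 146x^2 - 219x + 115/4

order-1 term: (49/2)x^6 - (147/2)x^5 + (245/2)x^4 - (255/2)x^3 + 81x^2 - (63/2)x + 17/4
order-2 term: (147/2)x^5 - (735/2)x^4 + (1715/2)x^3 - 1110x^2 + (1549/2)x - 921/4
order-3 term: (245/2)x^4 - 735x^3 + (3675/2)x^2 - 2210x + 1061
order-4 term: (245/2)x^3 - 735x^2 + (3185/2)x - 4905/4
order-5 term: (147/2)x^2 - (735/2)x + 490
order-6 term: (49/2)x - 147/2
order-7 term: 7/2
the series for exp(∇) f terminates at order 7
exp(∇) f = (7/2)x^7 + (49/2)x^6 - (495/4)x^4 + (235/2)x^3 + 146x^2 - 219x + 115/4


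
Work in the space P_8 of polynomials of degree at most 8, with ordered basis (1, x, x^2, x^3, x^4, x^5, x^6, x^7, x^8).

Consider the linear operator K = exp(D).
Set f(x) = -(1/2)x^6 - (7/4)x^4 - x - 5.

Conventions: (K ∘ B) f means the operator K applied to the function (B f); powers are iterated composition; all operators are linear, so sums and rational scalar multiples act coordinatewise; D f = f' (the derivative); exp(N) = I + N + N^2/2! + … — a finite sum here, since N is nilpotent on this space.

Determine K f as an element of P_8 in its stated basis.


order-1 term: -3x^5 - 7x^3 - 1
order-2 term: -(15/2)x^4 - (21/2)x^2
order-3 term: -10x^3 - 7x
order-4 term: -(15/2)x^2 - 7/4
order-5 term: -3x
order-6 term: -1/2
the series for exp(D) f terminates at order 6
exp(D) f = -(1/2)x^6 - 3x^5 - (37/4)x^4 - 17x^3 - 18x^2 - 11x - 33/4

g(x) = -(1/2)x^6 - 3x^5 - (37/4)x^4 - 17x^3 - 18x^2 - 11x - 33/4


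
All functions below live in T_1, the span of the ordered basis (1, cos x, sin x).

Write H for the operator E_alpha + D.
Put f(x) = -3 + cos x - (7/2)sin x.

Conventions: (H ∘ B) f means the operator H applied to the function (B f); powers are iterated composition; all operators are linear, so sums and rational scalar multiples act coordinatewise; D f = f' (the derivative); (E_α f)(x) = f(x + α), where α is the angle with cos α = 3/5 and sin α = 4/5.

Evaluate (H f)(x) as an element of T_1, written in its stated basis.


E_alpha f = -3 - (11/5)cos x - (29/10)sin x
D f = -(7/2)cos x - sin x
(E_alpha + D) f = -3 - (57/10)cos x - (39/10)sin x

g(x) = -3 - (57/10)cos x - (39/10)sin x


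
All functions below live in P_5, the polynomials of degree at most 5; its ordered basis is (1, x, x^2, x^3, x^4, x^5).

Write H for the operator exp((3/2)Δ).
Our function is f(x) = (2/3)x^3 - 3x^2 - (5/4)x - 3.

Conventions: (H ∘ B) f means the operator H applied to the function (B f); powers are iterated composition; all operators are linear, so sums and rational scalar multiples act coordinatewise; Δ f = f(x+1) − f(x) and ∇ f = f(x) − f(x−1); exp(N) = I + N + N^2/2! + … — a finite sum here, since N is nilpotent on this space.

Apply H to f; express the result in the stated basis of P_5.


g(x) = (2/3)x^3 - (11/4)x - 67/8

order-1 term: 3x^2 - 6x - 43/8
order-2 term: (9/2)x - 9/4
order-3 term: 9/4
the series for exp((3/2)Δ) f terminates at order 3
exp((3/2)Δ) f = (2/3)x^3 - (11/4)x - 67/8


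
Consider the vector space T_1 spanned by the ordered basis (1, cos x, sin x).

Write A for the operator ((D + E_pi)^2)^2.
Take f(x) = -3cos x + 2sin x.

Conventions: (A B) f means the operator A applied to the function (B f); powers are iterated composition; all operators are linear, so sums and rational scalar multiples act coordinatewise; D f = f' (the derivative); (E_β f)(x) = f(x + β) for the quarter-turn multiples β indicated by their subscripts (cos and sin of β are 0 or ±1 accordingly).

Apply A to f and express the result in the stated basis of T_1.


the result is g(x) = 12cos x - 8sin x

D f = 2cos x + 3sin x
E_pi f = 3cos x - 2sin x
(D + E_pi) f = 5cos x + sin x
D (D + E_pi) f = cos x - 5sin x
E_pi (D + E_pi) f = -5cos x - sin x
(D + E_pi) (D + E_pi) f = -4cos x - 6sin x
D (D + E_pi)^2 f = -6cos x + 4sin x
E_pi (D + E_pi)^2 f = 4cos x + 6sin x
(D + E_pi) (D + E_pi)^2 f = -2cos x + 10sin x
D (D + E_pi) (D + E_pi)^2 f = 10cos x + 2sin x
E_pi (D + E_pi) (D + E_pi)^2 f = 2cos x - 10sin x
(D + E_pi) (D + E_pi) (D + E_pi)^2 f = 12cos x - 8sin x


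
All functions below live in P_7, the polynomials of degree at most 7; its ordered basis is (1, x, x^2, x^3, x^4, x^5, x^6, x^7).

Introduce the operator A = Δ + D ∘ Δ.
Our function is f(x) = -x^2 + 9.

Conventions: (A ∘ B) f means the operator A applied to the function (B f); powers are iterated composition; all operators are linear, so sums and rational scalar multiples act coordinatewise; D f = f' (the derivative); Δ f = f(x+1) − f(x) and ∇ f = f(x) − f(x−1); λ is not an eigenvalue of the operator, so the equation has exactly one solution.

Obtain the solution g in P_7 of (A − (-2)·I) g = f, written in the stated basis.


the result is g(x) = -(1/2)x^2 + (1/2)x + 5

write g with unknown coordinates in the stated basis and equate coefficients in (A − (-2)·I) g = f
solving from the highest basis element down gives g = -(1/2)x^2 + (1/2)x + 5
check: A g = -x - 1
so A g − (-2)·g = -x^2 + 9 = f ✓


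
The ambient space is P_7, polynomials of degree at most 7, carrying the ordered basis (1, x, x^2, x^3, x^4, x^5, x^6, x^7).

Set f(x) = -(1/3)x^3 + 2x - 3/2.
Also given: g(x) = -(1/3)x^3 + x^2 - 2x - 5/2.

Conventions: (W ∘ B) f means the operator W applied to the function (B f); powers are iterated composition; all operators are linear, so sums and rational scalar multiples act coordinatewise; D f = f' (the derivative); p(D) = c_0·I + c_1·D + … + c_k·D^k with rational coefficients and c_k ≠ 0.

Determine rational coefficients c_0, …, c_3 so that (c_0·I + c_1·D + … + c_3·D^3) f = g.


D^0 f = -(1/3)x^3 + 2x - 3/2
D^1 f = -x^2 + 2
D^2 f = -2x
D^3 f = -2
matching coefficients of g against c_0 f + c_1 Df + … from the top degree down determines the c_i
solution: c_0 = 1, c_1 = -1, c_2 = 2, c_3 = -1/2

p(D) = I − D + 2·D^2 − (1/2)·D^3, i.e. c_0 = 1, c_1 = -1, c_2 = 2, c_3 = -1/2


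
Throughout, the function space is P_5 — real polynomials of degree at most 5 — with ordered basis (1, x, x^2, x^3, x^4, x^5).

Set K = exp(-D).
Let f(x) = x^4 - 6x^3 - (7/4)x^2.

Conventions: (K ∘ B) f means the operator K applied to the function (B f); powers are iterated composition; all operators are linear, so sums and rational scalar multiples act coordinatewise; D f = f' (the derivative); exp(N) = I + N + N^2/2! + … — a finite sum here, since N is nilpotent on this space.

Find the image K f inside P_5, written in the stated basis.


order-1 term: -4x^3 + 18x^2 + (7/2)x
order-2 term: 6x^2 - 18x - 7/4
order-3 term: -4x + 6
order-4 term: 1
the series for exp(-D) f terminates at order 4
exp(-D) f = x^4 - 10x^3 + (89/4)x^2 - (37/2)x + 21/4

the image equals g(x) = x^4 - 10x^3 + (89/4)x^2 - (37/2)x + 21/4


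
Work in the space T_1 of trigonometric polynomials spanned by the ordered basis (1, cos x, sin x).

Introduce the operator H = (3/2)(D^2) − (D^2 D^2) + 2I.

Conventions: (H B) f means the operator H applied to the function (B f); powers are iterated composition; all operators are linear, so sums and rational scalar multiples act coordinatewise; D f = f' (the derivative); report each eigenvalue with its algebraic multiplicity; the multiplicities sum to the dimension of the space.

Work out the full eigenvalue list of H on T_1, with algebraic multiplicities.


λ = -1/2 (multiplicity 2), λ = 2 (multiplicity 1)

image of 1: 2
image of cos x: -(1/2)cos x
image of sin x: -(1/2)sin x
the matrix is diagonal; its diagonal is (2, -1/2, -1/2)
for a triangular matrix the eigenvalues are the diagonal entries, with algebraic multiplicity their repetition count


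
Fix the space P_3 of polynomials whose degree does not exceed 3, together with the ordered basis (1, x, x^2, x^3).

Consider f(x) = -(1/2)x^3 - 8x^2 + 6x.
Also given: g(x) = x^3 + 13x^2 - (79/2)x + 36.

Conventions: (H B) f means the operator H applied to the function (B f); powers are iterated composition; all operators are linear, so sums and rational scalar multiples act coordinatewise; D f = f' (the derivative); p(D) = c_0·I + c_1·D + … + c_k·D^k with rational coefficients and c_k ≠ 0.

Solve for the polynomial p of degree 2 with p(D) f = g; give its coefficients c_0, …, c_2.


D^0 f = -(1/2)x^3 - 8x^2 + 6x
D^1 f = -(3/2)x^2 - 16x + 6
D^2 f = -3x - 16
matching coefficients of g against c_0 f + c_1 Df + … from the top degree down determines the c_i
solution: c_0 = -2, c_1 = 2, c_2 = -3/2

c_0 = -2, c_1 = 2, c_2 = -3/2


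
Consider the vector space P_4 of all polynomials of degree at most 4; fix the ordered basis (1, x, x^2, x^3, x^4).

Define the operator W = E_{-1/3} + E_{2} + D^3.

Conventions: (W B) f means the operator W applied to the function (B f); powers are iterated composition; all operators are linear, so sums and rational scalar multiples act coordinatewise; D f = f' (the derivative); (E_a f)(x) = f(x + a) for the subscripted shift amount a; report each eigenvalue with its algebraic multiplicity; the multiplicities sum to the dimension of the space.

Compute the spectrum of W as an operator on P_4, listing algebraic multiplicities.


image of 1: 2
image of x: 2x + 5/3
image of x^2: 2x^2 + (10/3)x + 37/9
image of x^3: 2x^3 + 5x^2 + (37/3)x + 377/27
image of x^4: 2x^4 + (20/3)x^3 + (74/3)x^2 + (1508/27)x + 1297/81
the matrix is upper triangular; its diagonal is (2, 2, 2, 2, 2)
for a triangular matrix the eigenvalues are the diagonal entries, with algebraic multiplicity their repetition count

λ = 2 (multiplicity 5)


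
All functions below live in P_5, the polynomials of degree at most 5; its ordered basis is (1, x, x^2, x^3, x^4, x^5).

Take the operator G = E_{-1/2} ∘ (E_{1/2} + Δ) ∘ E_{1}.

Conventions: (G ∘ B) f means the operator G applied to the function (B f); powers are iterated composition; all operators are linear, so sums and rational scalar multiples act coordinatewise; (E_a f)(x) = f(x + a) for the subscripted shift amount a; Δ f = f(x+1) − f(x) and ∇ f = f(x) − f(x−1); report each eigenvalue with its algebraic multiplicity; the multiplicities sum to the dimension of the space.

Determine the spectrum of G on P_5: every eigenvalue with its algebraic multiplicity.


image of 1: 1
image of x: x + 2
image of x^2: x^2 + 4x + 3
image of x^3: x^3 + 6x^2 + 9x + 17/4
image of x^4: x^4 + 8x^3 + 18x^2 + 17x + 6
image of x^5: x^5 + 10x^4 + 30x^3 + (85/2)x^2 + 30x + 137/16
the matrix is upper triangular; its diagonal is (1, 1, 1, 1, 1, 1)
for a triangular matrix the eigenvalues are the diagonal entries, with algebraic multiplicity their repetition count

λ = 1 (multiplicity 6)


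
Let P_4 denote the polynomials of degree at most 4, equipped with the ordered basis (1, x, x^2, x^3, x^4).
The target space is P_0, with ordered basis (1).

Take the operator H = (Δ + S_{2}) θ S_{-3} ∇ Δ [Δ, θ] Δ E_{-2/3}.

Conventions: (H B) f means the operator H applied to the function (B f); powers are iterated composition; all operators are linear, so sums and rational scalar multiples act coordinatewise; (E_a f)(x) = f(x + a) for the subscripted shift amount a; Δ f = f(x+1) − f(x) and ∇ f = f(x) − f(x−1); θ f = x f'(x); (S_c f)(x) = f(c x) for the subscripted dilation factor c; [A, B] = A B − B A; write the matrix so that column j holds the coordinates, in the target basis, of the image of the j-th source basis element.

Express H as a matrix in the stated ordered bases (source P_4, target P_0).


the matrix is [[0, 0, 0, 0, 0]] (rows listed top to bottom)

image of 1: 0
image of x: 0
image of x^2: 0
image of x^3: 0
image of x^4: 0
each image's coordinates form column j of the matrix


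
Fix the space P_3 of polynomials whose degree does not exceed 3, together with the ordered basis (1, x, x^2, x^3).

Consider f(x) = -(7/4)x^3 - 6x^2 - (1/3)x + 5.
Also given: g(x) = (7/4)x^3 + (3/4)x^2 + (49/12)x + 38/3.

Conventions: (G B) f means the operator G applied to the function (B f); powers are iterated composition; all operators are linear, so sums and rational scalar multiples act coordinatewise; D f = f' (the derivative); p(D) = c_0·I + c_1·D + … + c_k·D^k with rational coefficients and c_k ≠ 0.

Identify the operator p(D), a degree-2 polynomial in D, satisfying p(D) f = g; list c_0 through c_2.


c_0 = -1, c_1 = 1, c_2 = -3/2

D^0 f = -(7/4)x^3 - 6x^2 - (1/3)x + 5
D^1 f = -(21/4)x^2 - 12x - 1/3
D^2 f = -(21/2)x - 12
matching coefficients of g against c_0 f + c_1 Df + … from the top degree down determines the c_i
solution: c_0 = -1, c_1 = 1, c_2 = -3/2


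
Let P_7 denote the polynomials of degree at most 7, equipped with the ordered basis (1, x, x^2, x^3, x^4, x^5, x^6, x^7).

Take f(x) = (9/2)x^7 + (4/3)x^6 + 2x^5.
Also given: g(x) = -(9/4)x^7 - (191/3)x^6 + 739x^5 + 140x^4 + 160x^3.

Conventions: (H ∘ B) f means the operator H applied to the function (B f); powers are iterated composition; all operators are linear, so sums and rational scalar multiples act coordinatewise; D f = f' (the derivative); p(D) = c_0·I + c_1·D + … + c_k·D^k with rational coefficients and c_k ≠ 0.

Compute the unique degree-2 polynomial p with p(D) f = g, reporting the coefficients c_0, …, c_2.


D^0 f = (9/2)x^7 + (4/3)x^6 + 2x^5
D^1 f = (63/2)x^6 + 8x^5 + 10x^4
D^2 f = 189x^5 + 40x^4 + 40x^3
matching coefficients of g against c_0 f + c_1 Df + … from the top degree down determines the c_i
solution: c_0 = -1/2, c_1 = -2, c_2 = 4

p(D) = -(1/2)·I − 2·D + 4·D^2, i.e. c_0 = -1/2, c_1 = -2, c_2 = 4


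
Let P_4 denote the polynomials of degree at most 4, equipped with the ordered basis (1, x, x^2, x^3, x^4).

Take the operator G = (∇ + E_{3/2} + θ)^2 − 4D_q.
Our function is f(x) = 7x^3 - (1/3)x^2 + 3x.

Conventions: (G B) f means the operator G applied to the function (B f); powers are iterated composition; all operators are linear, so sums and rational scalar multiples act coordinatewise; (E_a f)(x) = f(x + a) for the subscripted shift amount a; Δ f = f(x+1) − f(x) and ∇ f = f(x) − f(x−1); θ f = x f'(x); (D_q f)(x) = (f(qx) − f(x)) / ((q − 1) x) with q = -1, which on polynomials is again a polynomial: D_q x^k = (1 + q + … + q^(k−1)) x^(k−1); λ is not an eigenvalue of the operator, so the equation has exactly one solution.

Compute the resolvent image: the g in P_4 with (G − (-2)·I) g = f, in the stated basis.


the image equals g(x) = (7/18)x^3 - (691/396)x^2 + (9223/2376)x + 2737/7128

write g with unknown coordinates in the stated basis and equate coefficients in (G − (-2)·I) g = f
solving from the highest basis element down gives g = (7/18)x^3 - (691/396)x^2 + (9223/2376)x + 2737/7128
check: G g = (56/9)x^3 + (625/198)x^2 - (5659/1188)x - 2737/3564
so G g − (-2)·g = 7x^3 - (1/3)x^2 + 3x = f ✓


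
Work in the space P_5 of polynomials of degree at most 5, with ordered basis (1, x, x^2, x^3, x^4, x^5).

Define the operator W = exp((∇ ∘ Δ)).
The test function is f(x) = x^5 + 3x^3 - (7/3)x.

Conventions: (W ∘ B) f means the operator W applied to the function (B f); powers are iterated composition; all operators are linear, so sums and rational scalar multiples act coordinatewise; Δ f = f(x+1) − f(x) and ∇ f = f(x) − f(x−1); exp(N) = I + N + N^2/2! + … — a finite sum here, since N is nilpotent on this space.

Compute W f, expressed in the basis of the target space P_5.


order-1 term: 20x^3 + 28x
order-2 term: 60x
the series for exp((∇ ∘ Δ)) f terminates at order 2
exp((∇ ∘ Δ)) f = x^5 + 23x^3 + (257/3)x

the image equals g(x) = x^5 + 23x^3 + (257/3)x


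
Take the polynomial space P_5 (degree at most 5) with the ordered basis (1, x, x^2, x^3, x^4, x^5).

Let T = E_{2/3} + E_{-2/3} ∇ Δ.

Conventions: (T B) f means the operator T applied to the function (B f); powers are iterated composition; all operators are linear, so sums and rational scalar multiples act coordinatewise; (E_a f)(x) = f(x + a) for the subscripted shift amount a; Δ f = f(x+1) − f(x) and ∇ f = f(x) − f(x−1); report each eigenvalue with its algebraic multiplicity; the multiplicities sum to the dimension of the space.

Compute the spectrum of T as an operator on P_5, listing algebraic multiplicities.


image of 1: 1
image of x: x + 2/3
image of x^2: x^2 + (4/3)x + 22/9
image of x^3: x^3 + 2x^2 + (22/3)x - 100/27
image of x^4: x^4 + (8/3)x^3 + (44/3)x^2 - (400/27)x + 610/81
image of x^5: x^5 + (10/3)x^4 + (220/9)x^3 - (1000/27)x^2 + (3050/81)x - 3028/243
the matrix is upper triangular; its diagonal is (1, 1, 1, 1, 1, 1)
for a triangular matrix the eigenvalues are the diagonal entries, with algebraic multiplicity their repetition count

λ = 1 (multiplicity 6)


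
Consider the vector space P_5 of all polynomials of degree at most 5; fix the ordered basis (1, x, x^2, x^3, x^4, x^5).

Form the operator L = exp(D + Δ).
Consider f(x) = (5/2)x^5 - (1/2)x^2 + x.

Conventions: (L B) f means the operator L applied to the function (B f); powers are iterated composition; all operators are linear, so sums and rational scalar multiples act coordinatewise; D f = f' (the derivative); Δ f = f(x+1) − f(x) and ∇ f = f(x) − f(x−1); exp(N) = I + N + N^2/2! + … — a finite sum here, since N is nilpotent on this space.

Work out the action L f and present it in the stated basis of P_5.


order-1 term: 25x^4 + 25x^3 + 25x^2 + (21/2)x + 4
order-2 term: 100x^3 + 150x^2 + (275/2)x + 48
order-3 term: 200x^2 + 300x + 175
order-4 term: 200x + 200
order-5 term: 80
the series for exp(D + Δ) f terminates at order 5
exp(D + Δ) f = (5/2)x^5 + 25x^4 + 125x^3 + (749/2)x^2 + 649x + 507

the result is g(x) = (5/2)x^5 + 25x^4 + 125x^3 + (749/2)x^2 + 649x + 507


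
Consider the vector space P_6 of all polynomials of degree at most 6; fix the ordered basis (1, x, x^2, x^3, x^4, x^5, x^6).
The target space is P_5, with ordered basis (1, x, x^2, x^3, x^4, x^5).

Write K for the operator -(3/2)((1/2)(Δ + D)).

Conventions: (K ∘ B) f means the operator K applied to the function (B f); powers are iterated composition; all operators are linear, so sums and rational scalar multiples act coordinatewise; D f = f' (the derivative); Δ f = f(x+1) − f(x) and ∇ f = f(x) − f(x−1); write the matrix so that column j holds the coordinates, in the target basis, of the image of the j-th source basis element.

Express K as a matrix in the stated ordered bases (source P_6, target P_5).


image of 1: 0
image of x: -3/2
image of x^2: -3x - 3/4
image of x^3: -(9/2)x^2 - (9/4)x - 3/4
image of x^4: -6x^3 - (9/2)x^2 - 3x - 3/4
image of x^5: -(15/2)x^4 - (15/2)x^3 - (15/2)x^2 - (15/4)x - 3/4
image of x^6: -9x^5 - (45/4)x^4 - 15x^3 - (45/4)x^2 - (9/2)x - 3/4
each image's coordinates form column j of the matrix

the matrix is [[0, -3/2, -3/4, -3/4, -3/4, -3/4, -3/4]; [0, 0, -3, -9/4, -3, -15/4, -9/2]; [0, 0, 0, -9/2, -9/2, -15/2, -45/4]; [0, 0, 0, 0, -6, -15/2, -15]; [0, 0, 0, 0, 0, -15/2, -45/4]; [0, 0, 0, 0, 0, 0, -9]] (rows listed top to bottom)


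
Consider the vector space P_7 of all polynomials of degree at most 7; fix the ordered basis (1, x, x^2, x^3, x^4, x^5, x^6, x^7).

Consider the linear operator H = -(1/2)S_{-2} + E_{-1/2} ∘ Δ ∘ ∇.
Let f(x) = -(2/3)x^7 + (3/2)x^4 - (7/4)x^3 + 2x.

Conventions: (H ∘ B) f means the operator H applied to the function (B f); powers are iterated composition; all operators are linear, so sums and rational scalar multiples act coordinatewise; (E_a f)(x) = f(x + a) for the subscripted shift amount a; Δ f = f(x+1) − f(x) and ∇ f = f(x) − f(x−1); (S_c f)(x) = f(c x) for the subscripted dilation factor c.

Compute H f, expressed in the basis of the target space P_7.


g(x) = -(128/3)x^7 - 28x^5 + 58x^4 - (371/3)x^3 + 123x^2 - (955/12)x + 193/8

S_{-2} f = (256/3)x^7 + 24x^4 + 14x^3 - 4x
(-(1/2)S_{-2}) f = -(128/3)x^7 - 12x^4 - 7x^3 + 2x
∇ f = -(14/3)x^6 + 14x^5 - (70/3)x^4 + (88/3)x^3 - (113/4)x^2 + (191/12)x - 23/12
Δ ∇ f = -28x^5 - (140/3)x^3 + 18x^2 - (119/6)x + 3
E_{-1/2} Δ ∇ f = -28x^5 + 70x^4 - (350/3)x^3 + 123x^2 - (979/12)x + 193/8
(-(1/2)S_{-2} + E_{-1/2} ∘ Δ ∘ ∇) f = -(128/3)x^7 - 28x^5 + 58x^4 - (371/3)x^3 + 123x^2 - (955/12)x + 193/8


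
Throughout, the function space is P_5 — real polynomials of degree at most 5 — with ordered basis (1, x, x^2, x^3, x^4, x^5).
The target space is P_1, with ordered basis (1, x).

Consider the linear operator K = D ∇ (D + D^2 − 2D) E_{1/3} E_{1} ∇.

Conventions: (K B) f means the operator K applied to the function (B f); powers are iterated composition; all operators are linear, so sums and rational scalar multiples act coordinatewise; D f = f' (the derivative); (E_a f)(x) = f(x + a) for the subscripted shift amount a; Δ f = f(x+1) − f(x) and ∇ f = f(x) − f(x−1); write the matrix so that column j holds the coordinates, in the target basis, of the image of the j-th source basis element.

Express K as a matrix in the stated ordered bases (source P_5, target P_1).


the matrix is [[0, 0, 0, 0, -24, 80]; [0, 0, 0, 0, 0, -120]] (rows listed top to bottom)

image of 1: 0
image of x: 0
image of x^2: 0
image of x^3: 0
image of x^4: -24
image of x^5: -120x + 80
each image's coordinates form column j of the matrix


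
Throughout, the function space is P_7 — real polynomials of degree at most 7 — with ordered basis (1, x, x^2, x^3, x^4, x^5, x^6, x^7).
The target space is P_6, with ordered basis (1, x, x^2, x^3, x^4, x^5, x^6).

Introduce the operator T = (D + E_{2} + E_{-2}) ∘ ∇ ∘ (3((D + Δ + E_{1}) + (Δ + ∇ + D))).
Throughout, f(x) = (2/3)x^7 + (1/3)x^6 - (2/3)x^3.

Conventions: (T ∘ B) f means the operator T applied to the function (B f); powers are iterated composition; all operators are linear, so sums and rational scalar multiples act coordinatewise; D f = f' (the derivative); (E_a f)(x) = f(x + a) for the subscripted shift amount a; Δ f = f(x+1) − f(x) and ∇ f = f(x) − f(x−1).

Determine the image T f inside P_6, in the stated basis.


D f = (14/3)x^6 + 2x^5 - 2x^2
Δ f = (14/3)x^6 + 16x^5 + (85/3)x^4 + 30x^3 + 17x^2 + (14/3)x + 1/3
E_{1} f = (2/3)x^7 + 5x^6 + 16x^5 + (85/3)x^4 + (88/3)x^3 + 17x^2 + (14/3)x + 1/3
(D + Δ + E_{1}) f = (2/3)x^7 + (43/3)x^6 + 34x^5 + (170/3)x^4 + (178/3)x^3 + 32x^2 + (28/3)x + 2/3
Δ f = (14/3)x^6 + 16x^5 + (85/3)x^4 + 30x^3 + 17x^2 + (14/3)x + 1/3
∇ f = (14/3)x^6 - 12x^5 + (55/3)x^4 - (50/3)x^3 + 7x^2 - (2/3)x - 1/3
D f = (14/3)x^6 + 2x^5 - 2x^2
(Δ + ∇ + D) f = 14x^6 + 6x^5 + (140/3)x^4 + (40/3)x^3 + 22x^2 + 4x
((D + Δ + E_{1}) + (Δ + ∇ + D)) f = (2/3)x^7 + (85/3)x^6 + 40x^5 + (310/3)x^4 + (218/3)x^3 + 54x^2 + (40/3)x + 2/3
(3((D + Δ + E_{1}) + (Δ + ∇ + D))) f = 2x^7 + 85x^6 + 120x^5 + 310x^4 + 218x^3 + 162x^2 + 40x + 2
∇ (3((D + Δ + E_{1}) + (Δ + ∇ + D))) f = 14x^6 + 468x^5 - 605x^4 + 1670x^3 - 1239x^2 + 806x - 177
D ∇ (3((D + Δ + E_{1}) + (Δ + ∇ + D))) f = 84x^5 + 2340x^4 - 2420x^3 + 5010x^2 - 2478x + 806
E_{2} ∇ (3((D + Δ + E_{1}) + (Δ + ∇ + D))) f = 14x^6 + 636x^5 + 4915x^4 + 17790x^3 + 35061x^2 + 36658x + 16031
E_{-2} ∇ (3((D + Δ + E_{1}) + (Δ + ∇ + D))) f = 14x^6 + 300x^5 - 4445x^4 + 22990x^3 - 59859x^2 + 79914x - 43865
(D + E_{2} + E_{-2}) ∇ (3((D + Δ + E_{1}) + (Δ + ∇ + D))) f = 28x^6 + 1020x^5 + 2810x^4 + 38360x^3 - 19788x^2 + 114094x - 27028

the result is g(x) = 28x^6 + 1020x^5 + 2810x^4 + 38360x^3 - 19788x^2 + 114094x - 27028


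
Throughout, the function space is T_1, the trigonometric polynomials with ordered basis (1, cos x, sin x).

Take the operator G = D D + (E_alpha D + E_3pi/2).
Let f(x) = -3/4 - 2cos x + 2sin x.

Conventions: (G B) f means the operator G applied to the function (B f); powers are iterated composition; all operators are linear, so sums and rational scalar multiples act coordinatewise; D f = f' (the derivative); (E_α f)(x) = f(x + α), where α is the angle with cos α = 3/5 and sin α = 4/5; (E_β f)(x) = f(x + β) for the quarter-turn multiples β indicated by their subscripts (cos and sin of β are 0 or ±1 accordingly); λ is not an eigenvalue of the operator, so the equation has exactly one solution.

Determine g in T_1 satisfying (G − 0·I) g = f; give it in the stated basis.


write g with unknown coordinates in the stated basis and equate coefficients in (G − 0·I) g = f
solving from the highest basis element down gives g = -3/4 + (22/17)cos x - (14/17)sin x
check: G g = -3/4 - 2cos x + 2sin x
so G g − 0·g = -3/4 - 2cos x + 2sin x = f ✓

the result is g(x) = -3/4 + (22/17)cos x - (14/17)sin x
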